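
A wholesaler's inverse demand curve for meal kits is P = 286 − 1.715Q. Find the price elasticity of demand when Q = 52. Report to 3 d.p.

At Q = 52, P = 286 − 1.715(52) = 196.82.
dP/dQ = −1.715, so dQ/dP = 1/(−1.715) = -0.583.
ε = (dQ/dP)(P/Q) = (-0.583)(196.82/52).

-2.207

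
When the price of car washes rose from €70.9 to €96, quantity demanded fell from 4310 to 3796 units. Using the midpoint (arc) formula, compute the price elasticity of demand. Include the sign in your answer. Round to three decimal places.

ΔQ = 3796 − 4310 = -514; ΔP = 96 − 70.9 = 25.1.
Midpoints: P̄ = 83.45, Q̄ = 4053.0.
ε = (ΔQ/ΔP)(P̄/Q̄) = (-514/25.1)(83.45/4053.0).

-0.422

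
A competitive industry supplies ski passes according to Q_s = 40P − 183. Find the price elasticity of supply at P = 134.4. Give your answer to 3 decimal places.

At P = 134.4, Q_s = 5193.
dQ_s/dP = 40.
ε_s = (dQ_s/dP)(P/Q_s) = (40)(134.4/5193).

1.035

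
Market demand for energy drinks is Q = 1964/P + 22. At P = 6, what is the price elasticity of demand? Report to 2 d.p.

-0.94

At P = 6, Q = 349.333.
dQ/dP = −1964/P² = -54.556.
ε = (dQ/dP)(P/Q) = (-54.556)(6/349.333).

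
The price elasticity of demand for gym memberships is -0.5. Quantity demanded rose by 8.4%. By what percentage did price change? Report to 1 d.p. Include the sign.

%ΔP ≈ %ΔQ / ε = (8.4%)/(-0.5) = -16.80%.

-16.8%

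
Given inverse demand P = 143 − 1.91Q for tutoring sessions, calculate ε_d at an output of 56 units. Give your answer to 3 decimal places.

At Q = 56, P = 143 − 1.91(56) = 36.04.
dP/dQ = −1.91, so dQ/dP = 1/(−1.91) = -0.524.
ε = (dQ/dP)(P/Q) = (-0.524)(36.04/56).

-0.337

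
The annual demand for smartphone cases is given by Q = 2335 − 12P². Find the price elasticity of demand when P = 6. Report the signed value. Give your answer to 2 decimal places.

-0.45

At P = 6, Q = 1903.
dQ/dP = −24P = -144.
ε = (dQ/dP)(P/Q) = (-144)(6/1903).
|ε| < 1, so demand is inelastic at this price.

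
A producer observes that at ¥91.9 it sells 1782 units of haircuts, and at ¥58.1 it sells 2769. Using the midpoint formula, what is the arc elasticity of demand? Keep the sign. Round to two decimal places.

-0.96

ΔQ = 2769 − 1782 = 987; ΔP = 58.1 − 91.9 = -33.8.
Midpoints: P̄ = 75.00, Q̄ = 2275.5.
ε = (ΔQ/ΔP)(P̄/Q̄) = (987/-33.8)(75.00/2275.5).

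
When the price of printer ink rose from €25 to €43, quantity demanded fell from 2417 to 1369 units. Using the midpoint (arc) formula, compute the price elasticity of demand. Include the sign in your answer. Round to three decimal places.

-1.046

ΔQ = 1369 − 2417 = -1048; ΔP = 43 − 25 = 18.
Midpoints: P̄ = 34.00, Q̄ = 1893.0.
ε = (ΔQ/ΔP)(P̄/Q̄) = (-1048/18)(34.00/1893.0).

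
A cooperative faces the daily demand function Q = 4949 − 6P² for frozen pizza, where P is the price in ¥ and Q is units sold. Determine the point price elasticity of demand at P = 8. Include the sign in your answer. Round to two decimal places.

-0.17

At P = 8, Q = 4565.
dQ/dP = −12P = -96.
ε = (dQ/dP)(P/Q) = (-96)(8/4565).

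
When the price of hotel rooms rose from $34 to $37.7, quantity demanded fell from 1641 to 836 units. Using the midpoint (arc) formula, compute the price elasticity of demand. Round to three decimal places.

ΔQ = 836 − 1641 = -805; ΔP = 37.7 − 34 = 3.7.
Midpoints: P̄ = 35.85, Q̄ = 1238.5.
ε = (ΔQ/ΔP)(P̄/Q̄) = (-805/3.7)(35.85/1238.5).

-6.298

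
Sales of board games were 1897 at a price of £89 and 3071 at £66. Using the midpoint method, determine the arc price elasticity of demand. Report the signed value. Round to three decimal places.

ΔQ = 3071 − 1897 = 1174; ΔP = 66 − 89 = -23.
Midpoints: P̄ = 77.50, Q̄ = 2484.0.
ε = (ΔQ/ΔP)(P̄/Q̄) = (1174/-23)(77.50/2484.0).

-1.593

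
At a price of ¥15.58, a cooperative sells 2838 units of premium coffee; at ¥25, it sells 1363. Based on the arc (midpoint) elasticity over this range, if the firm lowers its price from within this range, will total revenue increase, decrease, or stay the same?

Arc ε = (-1475/9.42)(20.29/2100.5) ≈ -1.513.
|ε| = 1.51 > 1, so demand is elastic. A price cut therefore raises total revenue.

increase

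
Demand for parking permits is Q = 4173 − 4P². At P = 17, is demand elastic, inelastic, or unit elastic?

inelastic

Q = 3017, dQ/dP = -136.
ε = (dQ/dP)(P/Q) ≈ -0.766.
|ε| = 0.77 < 1.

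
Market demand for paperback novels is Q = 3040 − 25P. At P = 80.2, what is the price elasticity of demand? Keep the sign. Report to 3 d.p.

At P = 80.2, Q = 1035.
dQ/dP = −25.
ε = (dQ/dP)(P/Q) = (-25)(80.2/1035).

-1.937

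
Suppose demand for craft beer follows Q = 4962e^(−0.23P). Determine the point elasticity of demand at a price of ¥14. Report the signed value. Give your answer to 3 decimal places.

-3.220

At P = 14, Q = 198.257.
dQ/dP = −0.23·4962e^(−0.23P) = −0.23Q = -45.599.
ε = (dQ/dP)(P/Q) = (-45.599)(14/198.257).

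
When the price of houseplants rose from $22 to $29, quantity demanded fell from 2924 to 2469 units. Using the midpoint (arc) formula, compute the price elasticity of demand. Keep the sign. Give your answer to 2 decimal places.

ΔQ = 2469 − 2924 = -455; ΔP = 29 − 22 = 7.
Midpoints: P̄ = 25.50, Q̄ = 2696.5.
ε = (ΔQ/ΔP)(P̄/Q̄) = (-455/7)(25.50/2696.5).

-0.61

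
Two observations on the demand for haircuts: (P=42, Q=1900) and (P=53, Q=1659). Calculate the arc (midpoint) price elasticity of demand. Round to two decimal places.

-0.58

ΔQ = 1659 − 1900 = -241; ΔP = 53 − 42 = 11.
Midpoints: P̄ = 47.50, Q̄ = 1779.5.
ε = (ΔQ/ΔP)(P̄/Q̄) = (-241/11)(47.50/1779.5).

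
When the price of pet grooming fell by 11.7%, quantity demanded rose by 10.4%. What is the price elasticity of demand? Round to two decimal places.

ε = %ΔQ / %ΔP = (10.4)/(-11.7) = -0.889.

-0.89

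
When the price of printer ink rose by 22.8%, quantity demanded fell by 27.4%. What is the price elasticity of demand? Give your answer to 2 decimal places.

ε = %ΔQ / %ΔP = (-27.4)/(22.8) = -1.202.

-1.20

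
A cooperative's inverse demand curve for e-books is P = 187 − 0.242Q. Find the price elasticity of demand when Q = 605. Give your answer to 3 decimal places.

At Q = 605, P = 187 − 0.242(605) = 40.59.
dP/dQ = −0.242, so dQ/dP = 1/(−0.242) = -4.132.
ε = (dQ/dP)(P/Q) = (-4.132)(40.59/605).

-0.277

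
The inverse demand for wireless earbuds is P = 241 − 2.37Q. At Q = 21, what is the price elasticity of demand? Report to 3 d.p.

At Q = 21, P = 241 − 2.37(21) = 191.23.
dP/dQ = −2.37, so dQ/dP = 1/(−2.37) = -0.422.
ε = (dQ/dP)(P/Q) = (-0.422)(191.23/21).

-3.842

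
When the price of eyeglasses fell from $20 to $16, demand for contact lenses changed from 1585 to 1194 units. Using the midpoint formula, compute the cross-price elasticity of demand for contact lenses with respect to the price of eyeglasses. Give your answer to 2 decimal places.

ΔQ_x = 1194 − 1585 = -391; ΔP_y = 16 − 20 = -4.
Midpoints: P̄_y = 18.00, Q̄_x = 1389.5.
ε_xy = (ΔQ_x/ΔP_y)(P̄_y/Q̄_x) = (-391/-4)(18.00/1389.5).

1.27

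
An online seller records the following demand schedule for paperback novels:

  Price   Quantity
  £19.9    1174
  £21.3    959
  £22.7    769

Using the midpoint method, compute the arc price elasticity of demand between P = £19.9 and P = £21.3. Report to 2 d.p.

At P = 19.9, Q = 1174; at P = 21.3, Q = 959.
ΔQ = -215, ΔP = 1.4. Midpoints: P̄ = 20.60, Q̄ = 1066.5.
ε = (ΔQ/ΔP)(P̄/Q̄) = (-215/1.4)(20.60/1066.5).

-2.97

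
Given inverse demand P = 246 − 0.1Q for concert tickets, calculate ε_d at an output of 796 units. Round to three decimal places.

-2.090

At Q = 796, P = 246 − 0.1(796) = 166.40.
dP/dQ = −0.1, so dQ/dP = 1/(−0.1) = -10.000.
ε = (dQ/dP)(P/Q) = (-10.000)(166.40/796).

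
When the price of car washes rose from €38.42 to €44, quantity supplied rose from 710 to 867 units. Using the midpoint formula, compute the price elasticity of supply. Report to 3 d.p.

1.471

ΔQ = 867 − 710 = 157; ΔP = 44 − 38.42 = 5.58.
Midpoints: P̄ = 41.21, Q̄ = 788.5.
ε_s = (ΔQ/ΔP)(P̄/Q̄) = (157/5.58)(41.21/788.5).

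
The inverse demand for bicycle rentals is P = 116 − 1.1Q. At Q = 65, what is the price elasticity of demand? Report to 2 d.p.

At Q = 65, P = 116 − 1.1(65) = 44.50.
dP/dQ = −1.1, so dQ/dP = 1/(−1.1) = -0.909.
ε = (dQ/dP)(P/Q) = (-0.909)(44.50/65).

-0.62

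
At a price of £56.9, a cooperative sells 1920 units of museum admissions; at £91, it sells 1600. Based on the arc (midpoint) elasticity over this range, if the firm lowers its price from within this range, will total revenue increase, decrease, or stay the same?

decrease

Arc ε = (-320/34.1)(73.95/1760.0) ≈ -0.394.
|ε| = 0.39 < 1, so demand is inelastic. A price cut therefore reduces total revenue.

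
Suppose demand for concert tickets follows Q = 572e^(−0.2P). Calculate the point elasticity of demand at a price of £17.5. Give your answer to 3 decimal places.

At P = 17.5, Q = 17.273.
dQ/dP = −0.2·572e^(−0.2P) = −0.2Q = -3.455.
ε = (dQ/dP)(P/Q) = (-3.455)(17.5/17.273).
|ε| > 1, so demand is elastic at this price.

-3.500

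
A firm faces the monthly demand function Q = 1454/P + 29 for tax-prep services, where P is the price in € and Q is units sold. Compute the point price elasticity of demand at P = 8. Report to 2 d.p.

At P = 8, Q = 210.750.
dQ/dP = −1454/P² = -22.719.
ε = (dQ/dP)(P/Q) = (-22.719)(8/210.750).
|ε| < 1, so demand is inelastic at this price.

-0.86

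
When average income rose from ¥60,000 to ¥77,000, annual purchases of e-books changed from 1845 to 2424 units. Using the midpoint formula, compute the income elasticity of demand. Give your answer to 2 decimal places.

ΔQ = 579, ΔI = 17000. Midpoints: Ī = 68,500, Q̄ = 2134.5.
ε_I = (ΔQ/ΔI)(Ī/Q̄) = (579/17000)(68500/2134.5).

1.09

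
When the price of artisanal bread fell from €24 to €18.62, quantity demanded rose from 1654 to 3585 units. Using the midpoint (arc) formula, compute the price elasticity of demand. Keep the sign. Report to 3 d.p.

ΔQ = 3585 − 1654 = 1931; ΔP = 18.62 − 24 = -5.38.
Midpoints: P̄ = 21.31, Q̄ = 2619.5.
ε = (ΔQ/ΔP)(P̄/Q̄) = (1931/-5.38)(21.31/2619.5).

-2.920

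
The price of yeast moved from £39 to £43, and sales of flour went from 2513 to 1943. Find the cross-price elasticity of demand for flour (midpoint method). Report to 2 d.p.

ΔQ_x = 1943 − 2513 = -570; ΔP_y = 43 − 39 = 4.
Midpoints: P̄_y = 41.00, Q̄_x = 2228.0.
ε_xy = (ΔQ_x/ΔP_y)(P̄_y/Q̄_x) = (-570/4)(41.00/2228.0).
ε_xy < 0, so the goods are complements.

-2.62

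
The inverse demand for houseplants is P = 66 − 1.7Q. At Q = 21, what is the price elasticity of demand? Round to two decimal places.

At Q = 21, P = 66 − 1.7(21) = 30.30.
dP/dQ = −1.7, so dQ/dP = 1/(−1.7) = -0.588.
ε = (dQ/dP)(P/Q) = (-0.588)(30.30/21).

-0.85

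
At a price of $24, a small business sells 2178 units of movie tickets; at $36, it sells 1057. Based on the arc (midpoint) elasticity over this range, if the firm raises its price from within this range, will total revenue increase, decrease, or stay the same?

decrease

Arc ε = (-1121/12)(30.00/1617.5) ≈ -1.733.
|ε| = 1.73 > 1, so demand is elastic. A price rise therefore reduces total revenue.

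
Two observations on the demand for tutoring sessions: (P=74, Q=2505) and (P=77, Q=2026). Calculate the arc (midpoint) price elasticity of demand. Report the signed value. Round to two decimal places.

-5.32

ΔQ = 2026 − 2505 = -479; ΔP = 77 − 74 = 3.
Midpoints: P̄ = 75.50, Q̄ = 2265.5.
ε = (ΔQ/ΔP)(P̄/Q̄) = (-479/3)(75.50/2265.5).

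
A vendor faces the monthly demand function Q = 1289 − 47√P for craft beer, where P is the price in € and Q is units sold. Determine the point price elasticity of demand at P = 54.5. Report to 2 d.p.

-0.18

At P = 54.5, Q = 942.027.
dQ/dP = −47/(2√P) = -3.183.
ε = (dQ/dP)(P/Q) = (-3.183)(54.5/942.027).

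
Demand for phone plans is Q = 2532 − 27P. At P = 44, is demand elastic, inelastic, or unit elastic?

inelastic

Q = 1344, dQ/dP = -27.
ε = (dQ/dP)(P/Q) ≈ -0.884.
|ε| = 0.88 < 1.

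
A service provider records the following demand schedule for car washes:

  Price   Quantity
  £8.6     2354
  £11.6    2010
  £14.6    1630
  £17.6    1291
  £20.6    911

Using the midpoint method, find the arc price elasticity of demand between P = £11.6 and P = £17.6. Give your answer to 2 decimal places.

At P = 11.6, Q = 2010; at P = 17.6, Q = 1291.
ΔQ = -719, ΔP = 6.0. Midpoints: P̄ = 14.60, Q̄ = 1650.5.
ε = (ΔQ/ΔP)(P̄/Q̄) = (-719/6.0)(14.60/1650.5).

-1.06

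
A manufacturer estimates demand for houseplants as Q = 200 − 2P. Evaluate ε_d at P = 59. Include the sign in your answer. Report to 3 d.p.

At P = 59, Q = 82.
dQ/dP = −2.
ε = (dQ/dP)(P/Q) = (-2)(59/82).
|ε| > 1, so demand is elastic at this price.

-1.439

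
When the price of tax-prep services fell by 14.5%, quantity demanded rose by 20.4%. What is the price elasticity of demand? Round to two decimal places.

ε = %ΔQ / %ΔP = (20.4)/(-14.5) = -1.407.

-1.41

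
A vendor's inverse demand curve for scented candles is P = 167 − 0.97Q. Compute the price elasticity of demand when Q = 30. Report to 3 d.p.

-4.739

At Q = 30, P = 167 − 0.97(30) = 137.90.
dP/dQ = −0.97, so dQ/dP = 1/(−0.97) = -1.031.
ε = (dQ/dP)(P/Q) = (-1.031)(137.90/30).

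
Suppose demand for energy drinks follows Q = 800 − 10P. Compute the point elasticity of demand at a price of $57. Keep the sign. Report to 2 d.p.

At P = 57, Q = 230.
dQ/dP = −10.
ε = (dQ/dP)(P/Q) = (-10)(57/230).
|ε| > 1, so demand is elastic at this price.

-2.48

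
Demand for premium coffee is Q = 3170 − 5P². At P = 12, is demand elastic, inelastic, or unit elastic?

Q = 2450, dQ/dP = -120.
ε = (dQ/dP)(P/Q) ≈ -0.588.
|ε| = 0.59 < 1.

inelastic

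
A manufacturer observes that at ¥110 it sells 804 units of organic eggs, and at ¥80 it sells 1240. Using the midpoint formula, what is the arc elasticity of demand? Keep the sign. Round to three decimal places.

ΔQ = 1240 − 804 = 436; ΔP = 80 − 110 = -30.
Midpoints: P̄ = 95.00, Q̄ = 1022.0.
ε = (ΔQ/ΔP)(P̄/Q̄) = (436/-30)(95.00/1022.0).

-1.351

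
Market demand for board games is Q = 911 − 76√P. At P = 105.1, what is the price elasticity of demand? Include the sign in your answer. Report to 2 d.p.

At P = 105.1, Q = 131.861.
dQ/dP = −76/(2√P) = -3.707.
ε = (dQ/dP)(P/Q) = (-3.707)(105.1/131.861).

-2.95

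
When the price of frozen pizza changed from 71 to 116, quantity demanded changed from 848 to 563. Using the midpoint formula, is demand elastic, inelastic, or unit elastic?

inelastic

Arc ε ≈ -0.839.
|ε| = 0.84 < 1.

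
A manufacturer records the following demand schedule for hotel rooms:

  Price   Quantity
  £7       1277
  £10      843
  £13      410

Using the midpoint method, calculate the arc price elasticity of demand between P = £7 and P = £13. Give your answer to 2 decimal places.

-1.71

At P = 7, Q = 1277; at P = 13, Q = 410.
ΔQ = -867, ΔP = 6. Midpoints: P̄ = 10.00, Q̄ = 843.5.
ε = (ΔQ/ΔP)(P̄/Q̄) = (-867/6)(10.00/843.5).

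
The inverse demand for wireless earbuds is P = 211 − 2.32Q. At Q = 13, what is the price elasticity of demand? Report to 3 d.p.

At Q = 13, P = 211 − 2.32(13) = 180.84.
dP/dQ = −2.32, so dQ/dP = 1/(−2.32) = -0.431.
ε = (dQ/dP)(P/Q) = (-0.431)(180.84/13).

-5.996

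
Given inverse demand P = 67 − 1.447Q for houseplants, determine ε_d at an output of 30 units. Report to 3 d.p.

At Q = 30, P = 67 − 1.447(30) = 23.59.
dP/dQ = −1.447, so dQ/dP = 1/(−1.447) = -0.691.
ε = (dQ/dP)(P/Q) = (-0.691)(23.59/30).

-0.543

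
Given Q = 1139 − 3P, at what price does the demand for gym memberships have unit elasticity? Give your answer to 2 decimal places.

For linear demand Q = a − bP, ε = −bP/(a − bP). |ε| = 1 when bP = a − bP, i.e. P = a/(2b).
P = 1139/(2·3) = 1139/6 = 189.8333.

189.83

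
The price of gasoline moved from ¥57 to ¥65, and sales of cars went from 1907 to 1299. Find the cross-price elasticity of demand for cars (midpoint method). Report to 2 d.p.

ΔQ_x = 1299 − 1907 = -608; ΔP_y = 65 − 57 = 8.
Midpoints: P̄_y = 61.00, Q̄_x = 1603.0.
ε_xy = (ΔQ_x/ΔP_y)(P̄_y/Q̄_x) = (-608/8)(61.00/1603.0).

-2.89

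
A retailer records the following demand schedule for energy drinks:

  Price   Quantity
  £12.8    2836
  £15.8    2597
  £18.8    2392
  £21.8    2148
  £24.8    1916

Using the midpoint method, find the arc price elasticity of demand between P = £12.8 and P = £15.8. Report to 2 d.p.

-0.42

At P = 12.8, Q = 2836; at P = 15.8, Q = 2597.
ΔQ = -239, ΔP = 3.0. Midpoints: P̄ = 14.30, Q̄ = 2716.5.
ε = (ΔQ/ΔP)(P̄/Q̄) = (-239/3.0)(14.30/2716.5).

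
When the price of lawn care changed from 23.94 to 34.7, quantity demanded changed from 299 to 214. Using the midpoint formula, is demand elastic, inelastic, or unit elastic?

Arc ε ≈ -0.903.
|ε| = 0.90 < 1.

inelastic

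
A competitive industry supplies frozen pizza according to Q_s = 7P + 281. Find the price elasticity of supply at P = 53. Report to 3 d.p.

0.569

At P = 53, Q_s = 652.
dQ_s/dP = 7.
ε_s = (dQ_s/dP)(P/Q_s) = (7)(53/652).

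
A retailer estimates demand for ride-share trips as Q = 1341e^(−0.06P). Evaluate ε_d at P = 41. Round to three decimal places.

At P = 41, Q = 114.568.
dQ/dP = −0.06·1341e^(−0.06P) = −0.06Q = -6.874.
ε = (dQ/dP)(P/Q) = (-6.874)(41/114.568).
|ε| > 1, so demand is elastic at this price.

-2.460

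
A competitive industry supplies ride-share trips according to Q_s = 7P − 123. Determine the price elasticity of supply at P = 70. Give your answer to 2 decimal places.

At P = 70, Q_s = 367.
dQ_s/dP = 7.
ε_s = (dQ_s/dP)(P/Q_s) = (7)(70/367).

1.34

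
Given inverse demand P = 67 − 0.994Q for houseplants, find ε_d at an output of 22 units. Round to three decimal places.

-2.064

At Q = 22, P = 67 − 0.994(22) = 45.13.
dP/dQ = −0.994, so dQ/dP = 1/(−0.994) = -1.006.
ε = (dQ/dP)(P/Q) = (-1.006)(45.13/22).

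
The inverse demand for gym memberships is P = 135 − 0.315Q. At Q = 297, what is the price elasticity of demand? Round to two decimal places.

At Q = 297, P = 135 − 0.315(297) = 41.44.
dP/dQ = −0.315, so dQ/dP = 1/(−0.315) = -3.175.
ε = (dQ/dP)(P/Q) = (-3.175)(41.44/297).

-0.44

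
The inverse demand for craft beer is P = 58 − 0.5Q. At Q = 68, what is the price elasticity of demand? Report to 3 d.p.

At Q = 68, P = 58 − 0.5(68) = 24.00.
dP/dQ = −0.5, so dQ/dP = 1/(−0.5) = -2.000.
ε = (dQ/dP)(P/Q) = (-2.000)(24.00/68).

-0.706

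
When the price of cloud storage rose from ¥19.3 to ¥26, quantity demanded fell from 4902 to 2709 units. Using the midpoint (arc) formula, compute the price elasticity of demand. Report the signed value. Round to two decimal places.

-1.95

ΔQ = 2709 − 4902 = -2193; ΔP = 26 − 19.3 = 6.7.
Midpoints: P̄ = 22.65, Q̄ = 3805.5.
ε = (ΔQ/ΔP)(P̄/Q̄) = (-2193/6.7)(22.65/3805.5).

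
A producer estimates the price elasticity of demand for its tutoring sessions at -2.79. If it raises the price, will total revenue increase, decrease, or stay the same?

decrease

|ε| = 2.79 > 1, so demand is elastic. A price rise therefore reduces total revenue.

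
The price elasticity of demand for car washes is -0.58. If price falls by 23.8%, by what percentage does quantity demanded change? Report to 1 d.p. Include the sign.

13.8%

%ΔQ ≈ ε × %ΔP = (-0.58)(-23.8%) = 13.80%.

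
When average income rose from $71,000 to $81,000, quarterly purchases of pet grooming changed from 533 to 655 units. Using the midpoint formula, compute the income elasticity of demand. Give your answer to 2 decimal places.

1.56

ΔQ = 122, ΔI = 10000. Midpoints: Ī = 76,000, Q̄ = 594.0.
ε_I = (ΔQ/ΔI)(Ī/Q̄) = (122/10000)(76000/594.0).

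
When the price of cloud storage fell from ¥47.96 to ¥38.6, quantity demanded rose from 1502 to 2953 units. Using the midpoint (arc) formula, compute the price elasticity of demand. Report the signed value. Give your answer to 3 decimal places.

ΔQ = 2953 − 1502 = 1451; ΔP = 38.6 − 47.96 = -9.36.
Midpoints: P̄ = 43.28, Q̄ = 2227.5.
ε = (ΔQ/ΔP)(P̄/Q̄) = (1451/-9.36)(43.28/2227.5).

-3.012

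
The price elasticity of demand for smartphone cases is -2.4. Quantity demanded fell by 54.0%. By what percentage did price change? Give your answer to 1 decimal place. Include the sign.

%ΔP ≈ %ΔQ / ε = (-54.0%)/(-2.4) = 22.50%.

22.5%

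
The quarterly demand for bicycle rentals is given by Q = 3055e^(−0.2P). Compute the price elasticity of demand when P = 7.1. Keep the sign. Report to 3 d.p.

At P = 7.1, Q = 738.436.
dQ/dP = −0.2·3055e^(−0.2P) = −0.2Q = -147.687.
ε = (dQ/dP)(P/Q) = (-147.687)(7.1/738.436).
|ε| > 1, so demand is elastic at this price.

-1.420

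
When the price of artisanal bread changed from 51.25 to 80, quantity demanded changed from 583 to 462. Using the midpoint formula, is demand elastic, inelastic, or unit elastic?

Arc ε ≈ -0.529.
|ε| = 0.53 < 1.

inelastic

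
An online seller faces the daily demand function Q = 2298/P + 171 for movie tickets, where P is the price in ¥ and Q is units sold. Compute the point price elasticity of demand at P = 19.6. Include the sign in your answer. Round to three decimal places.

At P = 19.6, Q = 288.245.
dQ/dP = −2298/P² = -5.982.
ε = (dQ/dP)(P/Q) = (-5.982)(19.6/288.245).

-0.407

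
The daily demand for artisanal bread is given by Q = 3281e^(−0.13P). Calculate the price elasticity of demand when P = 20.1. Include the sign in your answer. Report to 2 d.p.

-2.61

At P = 20.1, Q = 240.544.
dQ/dP = −0.13·3281e^(−0.13P) = −0.13Q = -31.271.
ε = (dQ/dP)(P/Q) = (-31.271)(20.1/240.544).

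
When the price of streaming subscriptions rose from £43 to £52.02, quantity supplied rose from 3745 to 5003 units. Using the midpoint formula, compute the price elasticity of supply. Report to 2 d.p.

1.51

ΔQ = 5003 − 3745 = 1258; ΔP = 52.02 − 43 = 9.02.
Midpoints: P̄ = 47.51, Q̄ = 4374.0.
ε_s = (ΔQ/ΔP)(P̄/Q̄) = (1258/9.02)(47.51/4374.0).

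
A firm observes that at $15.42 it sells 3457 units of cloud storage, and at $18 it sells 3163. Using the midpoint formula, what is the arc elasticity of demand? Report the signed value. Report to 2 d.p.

-0.58

ΔQ = 3163 − 3457 = -294; ΔP = 18 − 15.42 = 2.58.
Midpoints: P̄ = 16.71, Q̄ = 3310.0.
ε = (ΔQ/ΔP)(P̄/Q̄) = (-294/2.58)(16.71/3310.0).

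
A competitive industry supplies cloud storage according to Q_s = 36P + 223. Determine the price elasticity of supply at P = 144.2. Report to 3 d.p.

0.959

At P = 144.2, Q_s = 5414.20.
dQ_s/dP = 36.
ε_s = (dQ_s/dP)(P/Q_s) = (36)(144.2/5414.20).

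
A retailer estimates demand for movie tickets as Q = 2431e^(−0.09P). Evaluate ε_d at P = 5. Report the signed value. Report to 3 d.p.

-0.450

At P = 5, Q = 1550.074.
dQ/dP = −0.09·2431e^(−0.09P) = −0.09Q = -139.507.
ε = (dQ/dP)(P/Q) = (-139.507)(5/1550.074).
|ε| < 1, so demand is inelastic at this price.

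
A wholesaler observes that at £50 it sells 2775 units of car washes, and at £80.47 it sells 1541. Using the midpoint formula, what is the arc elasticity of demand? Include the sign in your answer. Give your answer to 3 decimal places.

-1.224

ΔQ = 1541 − 2775 = -1234; ΔP = 80.47 − 50 = 30.47.
Midpoints: P̄ = 65.23, Q̄ = 2158.0.
ε = (ΔQ/ΔP)(P̄/Q̄) = (-1234/30.47)(65.23/2158.0).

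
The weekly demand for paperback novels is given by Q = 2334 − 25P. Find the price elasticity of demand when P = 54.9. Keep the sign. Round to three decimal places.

-1.427

At P = 54.9, Q = 961.500.
dQ/dP = −25.
ε = (dQ/dP)(P/Q) = (-25)(54.9/961.500).
|ε| > 1, so demand is elastic at this price.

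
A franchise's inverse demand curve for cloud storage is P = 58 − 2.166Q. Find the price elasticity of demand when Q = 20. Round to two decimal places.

At Q = 20, P = 58 − 2.166(20) = 14.68.
dP/dQ = −2.166, so dQ/dP = 1/(−2.166) = -0.462.
ε = (dQ/dP)(P/Q) = (-0.462)(14.68/20).

-0.34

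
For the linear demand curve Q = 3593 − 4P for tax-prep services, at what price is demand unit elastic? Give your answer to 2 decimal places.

449.13

For linear demand Q = a − bP, ε = −bP/(a − bP). |ε| = 1 when bP = a − bP, i.e. P = a/(2b).
P = 3593/(2·4) = 3593/8 = 449.1250.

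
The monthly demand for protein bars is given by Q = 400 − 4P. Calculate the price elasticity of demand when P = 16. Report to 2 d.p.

At P = 16, Q = 336.
dQ/dP = −4.
ε = (dQ/dP)(P/Q) = (-4)(16/336).

-0.19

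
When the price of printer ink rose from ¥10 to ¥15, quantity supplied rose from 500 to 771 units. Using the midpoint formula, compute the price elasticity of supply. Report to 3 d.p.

ΔQ = 771 − 500 = 271; ΔP = 15 − 10 = 5.
Midpoints: P̄ = 12.50, Q̄ = 635.5.
ε_s = (ΔQ/ΔP)(P̄/Q̄) = (271/5)(12.50/635.5).

1.066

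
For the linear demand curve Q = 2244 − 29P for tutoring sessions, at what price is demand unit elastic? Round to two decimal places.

38.69

For linear demand Q = a − bP, ε = −bP/(a − bP). |ε| = 1 when bP = a − bP, i.e. P = a/(2b).
P = 2244/(2·29) = 2244/58 = 38.6897.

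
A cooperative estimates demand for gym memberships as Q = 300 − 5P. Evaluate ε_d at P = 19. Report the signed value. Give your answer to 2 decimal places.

At P = 19, Q = 205.
dQ/dP = −5.
ε = (dQ/dP)(P/Q) = (-5)(19/205).

-0.46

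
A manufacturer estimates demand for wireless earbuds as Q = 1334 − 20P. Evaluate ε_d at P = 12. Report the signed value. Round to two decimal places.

-0.22

At P = 12, Q = 1094.
dQ/dP = −20.
ε = (dQ/dP)(P/Q) = (-20)(12/1094).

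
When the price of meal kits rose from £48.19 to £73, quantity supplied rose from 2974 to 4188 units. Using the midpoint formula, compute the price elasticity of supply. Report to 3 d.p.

ΔQ = 4188 − 2974 = 1214; ΔP = 73 − 48.19 = 24.81.
Midpoints: P̄ = 60.59, Q̄ = 3581.0.
ε_s = (ΔQ/ΔP)(P̄/Q̄) = (1214/24.81)(60.59/3581.0).

0.828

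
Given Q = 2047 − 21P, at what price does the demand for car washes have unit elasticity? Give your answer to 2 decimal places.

48.74

For linear demand Q = a − bP, ε = −bP/(a − bP). |ε| = 1 when bP = a − bP, i.e. P = a/(2b).
P = 2047/(2·21) = 2047/42 = 48.7381.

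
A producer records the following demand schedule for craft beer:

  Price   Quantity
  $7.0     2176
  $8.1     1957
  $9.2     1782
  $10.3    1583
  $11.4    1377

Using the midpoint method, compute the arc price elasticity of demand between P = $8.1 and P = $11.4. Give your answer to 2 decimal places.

At P = 8.1, Q = 1957; at P = 11.4, Q = 1377.
ΔQ = -580, ΔP = 3.3. Midpoints: P̄ = 9.75, Q̄ = 1667.0.
ε = (ΔQ/ΔP)(P̄/Q̄) = (-580/3.3)(9.75/1667.0).

-1.03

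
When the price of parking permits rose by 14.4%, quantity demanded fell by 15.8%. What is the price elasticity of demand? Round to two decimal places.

-1.10

ε = %ΔQ / %ΔP = (-15.8)/(14.4) = -1.097.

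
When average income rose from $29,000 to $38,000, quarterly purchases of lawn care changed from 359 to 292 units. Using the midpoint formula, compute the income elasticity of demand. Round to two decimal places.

-0.77

ΔQ = -67, ΔI = 9000. Midpoints: Ī = 33,500, Q̄ = 325.5.
ε_I = (ΔQ/ΔI)(Ī/Q̄) = (-67/9000)(33500/325.5).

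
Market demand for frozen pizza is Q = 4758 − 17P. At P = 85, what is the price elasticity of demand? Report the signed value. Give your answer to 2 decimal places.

At P = 85, Q = 3313.
dQ/dP = −17.
ε = (dQ/dP)(P/Q) = (-17)(85/3313).
|ε| < 1, so demand is inelastic at this price.

-0.44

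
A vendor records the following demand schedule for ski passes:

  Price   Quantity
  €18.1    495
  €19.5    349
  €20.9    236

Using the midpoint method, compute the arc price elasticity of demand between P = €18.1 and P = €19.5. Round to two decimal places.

At P = 18.1, Q = 495; at P = 19.5, Q = 349.
ΔQ = -146, ΔP = 1.4. Midpoints: P̄ = 18.80, Q̄ = 422.0.
ε = (ΔQ/ΔP)(P̄/Q̄) = (-146/1.4)(18.80/422.0).

-4.65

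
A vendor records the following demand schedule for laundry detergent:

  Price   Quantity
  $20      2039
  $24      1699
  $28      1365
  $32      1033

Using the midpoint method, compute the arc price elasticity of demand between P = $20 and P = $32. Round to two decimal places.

-1.42

At P = 20, Q = 2039; at P = 32, Q = 1033.
ΔQ = -1006, ΔP = 12. Midpoints: P̄ = 26.00, Q̄ = 1536.0.
ε = (ΔQ/ΔP)(P̄/Q̄) = (-1006/12)(26.00/1536.0).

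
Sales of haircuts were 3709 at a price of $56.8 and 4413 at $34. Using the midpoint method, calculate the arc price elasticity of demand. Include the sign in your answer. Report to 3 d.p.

-0.345

ΔQ = 4413 − 3709 = 704; ΔP = 34 − 56.8 = -22.8.
Midpoints: P̄ = 45.40, Q̄ = 4061.0.
ε = (ΔQ/ΔP)(P̄/Q̄) = (704/-22.8)(45.40/4061.0).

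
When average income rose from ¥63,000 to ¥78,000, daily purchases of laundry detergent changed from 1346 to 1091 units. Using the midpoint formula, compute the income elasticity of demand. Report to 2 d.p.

ΔQ = -255, ΔI = 15000. Midpoints: Ī = 70,500, Q̄ = 1218.5.
ε_I = (ΔQ/ΔI)(Ī/Q̄) = (-255/15000)(70500/1218.5).

-0.98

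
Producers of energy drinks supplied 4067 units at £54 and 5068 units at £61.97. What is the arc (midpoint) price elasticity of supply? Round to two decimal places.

1.59

ΔQ = 5068 − 4067 = 1001; ΔP = 61.97 − 54 = 7.97.
Midpoints: P̄ = 57.98, Q̄ = 4567.5.
ε_s = (ΔQ/ΔP)(P̄/Q̄) = (1001/7.97)(57.98/4567.5).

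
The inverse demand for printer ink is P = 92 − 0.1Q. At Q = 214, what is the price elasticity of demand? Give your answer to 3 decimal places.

-3.299

At Q = 214, P = 92 − 0.1(214) = 70.60.
dP/dQ = −0.1, so dQ/dP = 1/(−0.1) = -10.000.
ε = (dQ/dP)(P/Q) = (-10.000)(70.60/214).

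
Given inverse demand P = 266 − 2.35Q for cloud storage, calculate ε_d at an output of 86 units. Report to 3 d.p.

At Q = 86, P = 266 − 2.35(86) = 63.90.
dP/dQ = −2.35, so dQ/dP = 1/(−2.35) = -0.426.
ε = (dQ/dP)(P/Q) = (-0.426)(63.90/86).

-0.316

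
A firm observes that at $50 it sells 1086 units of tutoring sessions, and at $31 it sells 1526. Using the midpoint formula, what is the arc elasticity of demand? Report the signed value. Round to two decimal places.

ΔQ = 1526 − 1086 = 440; ΔP = 31 − 50 = -19.
Midpoints: P̄ = 40.50, Q̄ = 1306.0.
ε = (ΔQ/ΔP)(P̄/Q̄) = (440/-19)(40.50/1306.0).

-0.72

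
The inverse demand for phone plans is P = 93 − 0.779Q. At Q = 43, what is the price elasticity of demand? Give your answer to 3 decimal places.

-1.776

At Q = 43, P = 93 − 0.779(43) = 59.50.
dP/dQ = −0.779, so dQ/dP = 1/(−0.779) = -1.284.
ε = (dQ/dP)(P/Q) = (-1.284)(59.50/43).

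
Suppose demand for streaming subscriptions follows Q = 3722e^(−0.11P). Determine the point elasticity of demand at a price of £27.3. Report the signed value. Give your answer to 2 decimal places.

-3.00

At P = 27.3, Q = 184.752.
dQ/dP = −0.11·3722e^(−0.11P) = −0.11Q = -20.323.
ε = (dQ/dP)(P/Q) = (-20.323)(27.3/184.752).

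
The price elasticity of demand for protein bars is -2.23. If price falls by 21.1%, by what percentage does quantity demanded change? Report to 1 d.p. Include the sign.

47.1%

%ΔQ ≈ ε × %ΔP = (-2.23)(-21.1%) = 47.05%.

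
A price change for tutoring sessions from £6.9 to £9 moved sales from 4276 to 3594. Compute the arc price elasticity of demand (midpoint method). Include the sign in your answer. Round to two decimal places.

ΔQ = 3594 − 4276 = -682; ΔP = 9 − 6.9 = 2.1.
Midpoints: P̄ = 7.95, Q̄ = 3935.0.
ε = (ΔQ/ΔP)(P̄/Q̄) = (-682/2.1)(7.95/3935.0).

-0.66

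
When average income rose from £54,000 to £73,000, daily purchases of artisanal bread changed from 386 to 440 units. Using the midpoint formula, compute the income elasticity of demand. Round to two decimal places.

ΔQ = 54, ΔI = 19000. Midpoints: Ī = 63,500, Q̄ = 413.0.
ε_I = (ΔQ/ΔI)(Ī/Q̄) = (54/19000)(63500/413.0).

0.44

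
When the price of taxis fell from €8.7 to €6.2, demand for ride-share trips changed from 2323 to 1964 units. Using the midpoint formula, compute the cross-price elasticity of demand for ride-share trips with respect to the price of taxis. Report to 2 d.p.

0.50

ΔQ_x = 1964 − 2323 = -359; ΔP_y = 6.2 − 8.7 = -2.5.
Midpoints: P̄_y = 7.45, Q̄_x = 2143.5.
ε_xy = (ΔQ_x/ΔP_y)(P̄_y/Q̄_x) = (-359/-2.5)(7.45/2143.5).
ε_xy > 0, so the goods are substitutes.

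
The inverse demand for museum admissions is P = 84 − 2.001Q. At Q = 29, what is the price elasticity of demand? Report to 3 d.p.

At Q = 29, P = 84 − 2.001(29) = 25.97.
dP/dQ = −2.001, so dQ/dP = 1/(−2.001) = -0.500.
ε = (dQ/dP)(P/Q) = (-0.500)(25.97/29).

-0.448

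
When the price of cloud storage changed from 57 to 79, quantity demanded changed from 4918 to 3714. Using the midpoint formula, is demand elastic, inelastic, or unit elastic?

Arc ε ≈ -0.862.
|ε| = 0.86 < 1.

inelastic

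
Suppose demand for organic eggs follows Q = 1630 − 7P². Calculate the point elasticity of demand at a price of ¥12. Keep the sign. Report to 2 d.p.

-3.24

At P = 12, Q = 622.
dQ/dP = −14P = -168.
ε = (dQ/dP)(P/Q) = (-168)(12/622).
|ε| > 1, so demand is elastic at this price.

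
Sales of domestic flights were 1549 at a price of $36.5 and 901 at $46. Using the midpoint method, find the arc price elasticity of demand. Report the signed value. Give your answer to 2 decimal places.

ΔQ = 901 − 1549 = -648; ΔP = 46 − 36.5 = 9.5.
Midpoints: P̄ = 41.25, Q̄ = 1225.0.
ε = (ΔQ/ΔP)(P̄/Q̄) = (-648/9.5)(41.25/1225.0).

-2.30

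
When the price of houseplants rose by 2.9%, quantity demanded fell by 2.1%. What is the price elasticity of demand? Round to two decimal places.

-0.72

ε = %ΔQ / %ΔP = (-2.1)/(2.9) = -0.724.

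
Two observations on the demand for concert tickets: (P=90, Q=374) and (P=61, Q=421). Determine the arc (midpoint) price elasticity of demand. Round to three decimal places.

-0.308

ΔQ = 421 − 374 = 47; ΔP = 61 − 90 = -29.
Midpoints: P̄ = 75.50, Q̄ = 397.5.
ε = (ΔQ/ΔP)(P̄/Q̄) = (47/-29)(75.50/397.5).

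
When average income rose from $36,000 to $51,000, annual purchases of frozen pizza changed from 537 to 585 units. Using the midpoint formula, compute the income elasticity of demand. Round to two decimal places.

0.25

ΔQ = 48, ΔI = 15000. Midpoints: Ī = 43,500, Q̄ = 561.0.
ε_I = (ΔQ/ΔI)(Ī/Q̄) = (48/15000)(43500/561.0).
ε_I > 0, so the good is normal.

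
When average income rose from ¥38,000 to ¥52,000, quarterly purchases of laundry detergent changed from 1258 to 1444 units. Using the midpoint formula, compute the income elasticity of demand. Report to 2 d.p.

ΔQ = 186, ΔI = 14000. Midpoints: Ī = 45,000, Q̄ = 1351.0.
ε_I = (ΔQ/ΔI)(Ī/Q̄) = (186/14000)(45000/1351.0).
ε_I > 0, so the good is normal.

0.44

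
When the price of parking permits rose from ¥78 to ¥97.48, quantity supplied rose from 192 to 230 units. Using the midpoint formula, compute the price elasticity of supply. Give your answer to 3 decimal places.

ΔQ = 230 − 192 = 38; ΔP = 97.48 − 78 = 19.48.
Midpoints: P̄ = 87.74, Q̄ = 211.0.
ε_s = (ΔQ/ΔP)(P̄/Q̄) = (38/19.48)(87.74/211.0).

0.811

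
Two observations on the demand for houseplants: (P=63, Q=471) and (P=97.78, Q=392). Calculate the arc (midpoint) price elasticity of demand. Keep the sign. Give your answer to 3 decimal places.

-0.423

ΔQ = 392 − 471 = -79; ΔP = 97.78 − 63 = 34.78.
Midpoints: P̄ = 80.39, Q̄ = 431.5.
ε = (ΔQ/ΔP)(P̄/Q̄) = (-79/34.78)(80.39/431.5).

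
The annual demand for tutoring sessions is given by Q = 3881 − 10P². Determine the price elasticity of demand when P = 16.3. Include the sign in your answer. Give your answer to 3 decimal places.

At P = 16.3, Q = 1224.100.
dQ/dP = −20P = -326.
ε = (dQ/dP)(P/Q) = (-326)(16.3/1224.100).
|ε| > 1, so demand is elastic at this price.

-4.341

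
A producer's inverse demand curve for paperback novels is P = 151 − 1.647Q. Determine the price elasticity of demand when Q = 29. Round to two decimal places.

-2.16

At Q = 29, P = 151 − 1.647(29) = 103.24.
dP/dQ = −1.647, so dQ/dP = 1/(−1.647) = -0.607.
ε = (dQ/dP)(P/Q) = (-0.607)(103.24/29).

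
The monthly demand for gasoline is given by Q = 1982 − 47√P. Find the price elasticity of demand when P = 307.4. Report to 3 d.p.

At P = 307.4, Q = 1157.957.
dQ/dP = −47/(2√P) = -1.340.
ε = (dQ/dP)(P/Q) = (-1.340)(307.4/1157.957).

-0.356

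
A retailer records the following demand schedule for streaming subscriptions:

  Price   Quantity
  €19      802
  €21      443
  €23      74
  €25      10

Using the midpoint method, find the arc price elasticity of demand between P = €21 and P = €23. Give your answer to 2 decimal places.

-15.70

At P = 21, Q = 443; at P = 23, Q = 74.
ΔQ = -369, ΔP = 2. Midpoints: P̄ = 22.00, Q̄ = 258.5.
ε = (ΔQ/ΔP)(P̄/Q̄) = (-369/2)(22.00/258.5).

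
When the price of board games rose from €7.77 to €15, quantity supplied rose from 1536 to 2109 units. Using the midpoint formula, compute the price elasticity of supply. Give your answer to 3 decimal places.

ΔQ = 2109 − 1536 = 573; ΔP = 15 − 7.77 = 7.23.
Midpoints: P̄ = 11.38, Q̄ = 1822.5.
ε_s = (ΔQ/ΔP)(P̄/Q̄) = (573/7.23)(11.38/1822.5).

0.495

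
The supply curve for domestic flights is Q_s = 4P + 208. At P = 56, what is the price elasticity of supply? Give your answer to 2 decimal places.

At P = 56, Q_s = 432.
dQ_s/dP = 4.
ε_s = (dQ_s/dP)(P/Q_s) = (4)(56/432).

0.52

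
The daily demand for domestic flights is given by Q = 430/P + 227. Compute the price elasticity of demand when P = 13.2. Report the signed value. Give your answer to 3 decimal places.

-0.125

At P = 13.2, Q = 259.576.
dQ/dP = −430/P² = -2.468.
ε = (dQ/dP)(P/Q) = (-2.468)(13.2/259.576).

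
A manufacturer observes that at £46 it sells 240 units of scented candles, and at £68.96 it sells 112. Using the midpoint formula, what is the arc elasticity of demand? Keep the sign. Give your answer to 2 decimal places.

-1.82

ΔQ = 112 − 240 = -128; ΔP = 68.96 − 46 = 22.96.
Midpoints: P̄ = 57.48, Q̄ = 176.0.
ε = (ΔQ/ΔP)(P̄/Q̄) = (-128/22.96)(57.48/176.0).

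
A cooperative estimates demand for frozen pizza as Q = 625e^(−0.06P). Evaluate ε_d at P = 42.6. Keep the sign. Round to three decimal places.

-2.556

At P = 42.6, Q = 48.509.
dQ/dP = −0.06·625e^(−0.06P) = −0.06Q = -2.911.
ε = (dQ/dP)(P/Q) = (-2.911)(42.6/48.509).
|ε| > 1, so demand is elastic at this price.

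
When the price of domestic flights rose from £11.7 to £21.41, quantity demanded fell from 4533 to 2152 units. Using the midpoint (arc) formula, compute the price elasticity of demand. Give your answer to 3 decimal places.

-1.215

ΔQ = 2152 − 4533 = -2381; ΔP = 21.41 − 11.7 = 9.71.
Midpoints: P̄ = 16.55, Q̄ = 3342.5.
ε = (ΔQ/ΔP)(P̄/Q̄) = (-2381/9.71)(16.55/3342.5).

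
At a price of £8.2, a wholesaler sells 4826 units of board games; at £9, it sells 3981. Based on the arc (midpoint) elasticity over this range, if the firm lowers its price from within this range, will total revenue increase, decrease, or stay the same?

Arc ε = (-845/0.8)(8.60/4403.5) ≈ -2.063.
|ε| = 2.06 > 1, so demand is elastic. A price cut therefore raises total revenue.

increase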